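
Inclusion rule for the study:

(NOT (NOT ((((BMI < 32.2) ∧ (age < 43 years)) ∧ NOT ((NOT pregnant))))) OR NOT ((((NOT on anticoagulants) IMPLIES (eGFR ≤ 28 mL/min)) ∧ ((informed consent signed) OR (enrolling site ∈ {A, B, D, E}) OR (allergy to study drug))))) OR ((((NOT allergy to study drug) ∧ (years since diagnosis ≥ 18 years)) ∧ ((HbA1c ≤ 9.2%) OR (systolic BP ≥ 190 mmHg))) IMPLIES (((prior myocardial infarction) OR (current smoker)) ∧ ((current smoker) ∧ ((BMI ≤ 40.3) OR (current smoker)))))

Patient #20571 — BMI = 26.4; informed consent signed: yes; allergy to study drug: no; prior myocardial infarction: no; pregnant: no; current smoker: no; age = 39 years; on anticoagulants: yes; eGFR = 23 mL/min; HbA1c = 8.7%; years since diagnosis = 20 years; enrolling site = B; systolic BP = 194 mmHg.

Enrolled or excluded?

Excluded

Atomic conditions:
  BMI < 32.2: 26.4 < 32.2 is true
  age < 43 years: 39 < 43 is true
  NOT pregnant: no → true
  NOT on anticoagulants: yes → false
  eGFR ≤ 28 mL/min: 23 ≤ 28 is true
  informed consent signed: yes → true
  enrolling site ∈ {A, B, D, E}: B is in the set → true
  allergy to study drug: no → false
  NOT allergy to study drug: no → true
  years since diagnosis ≥ 18 years: 20 ≥ 18 is true
  HbA1c ≤ 9.2%: 8.7 ≤ 9.2 is true
  systolic BP ≥ 190 mmHg: 194 ≥ 190 is true
  prior myocardial infarction: no → false
  current smoker: no → false
  BMI ≤ 40.3: 26.4 ≤ 40.3 is true
Combine:
[1.1.1.1.1] true AND true = true
[1.1.1.1.2] NOT true = false
[1.1.1.1] true AND false = false
[1.1.1] NOT false = true
[1.1] NOT true = false
[1.2.1.1] false → true (antecedent false ⇒ implication holds) = true
[1.2.1.2] true OR true OR false = true
[1.2.1] true AND true = true
[1.2] NOT true = false
[1] false OR false = false
[2.1.1] true AND true = true
[2.1.2] true OR true = true
[2.1] true AND true = true
[2.2.1] false OR false = false
[2.2.2.2] true OR false = true
[2.2.2] false AND true = false
[2.2] false AND false = false
[2] true → false = false
[root] false OR false = false
Overall: false → excluded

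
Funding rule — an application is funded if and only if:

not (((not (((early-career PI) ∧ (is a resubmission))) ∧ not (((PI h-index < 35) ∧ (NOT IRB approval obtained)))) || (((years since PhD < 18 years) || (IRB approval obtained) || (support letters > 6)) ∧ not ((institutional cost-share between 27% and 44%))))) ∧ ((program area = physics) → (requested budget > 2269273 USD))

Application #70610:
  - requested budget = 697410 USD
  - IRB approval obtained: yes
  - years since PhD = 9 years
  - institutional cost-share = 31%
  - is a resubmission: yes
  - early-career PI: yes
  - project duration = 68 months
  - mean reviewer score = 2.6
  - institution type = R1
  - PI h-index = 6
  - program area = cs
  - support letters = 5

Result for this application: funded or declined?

Atomic conditions:
  early-career PI: yes → true
  is a resubmission: yes → true
  PI h-index < 35: 6 < 35 is true
  NOT IRB approval obtained: yes → false
  years since PhD < 18 years: 9 < 18 is true
  IRB approval obtained: yes → true
  support letters > 6: 5 > 6 is false
  institutional cost-share between 27% and 44%: 31 in [27, 44] is true
  program area = physics: cs == physics is false
  requested budget > 2269273 USD: 697410 > 2269273 is false
Combine:
[1.1.1.1.1] true AND true = true
[1.1.1.1] NOT true = false
[1.1.1.2.1] true AND false = false
[1.1.1.2] NOT false = true
[1.1.1] false AND true = false
[1.1.2.1] true OR true OR false = true
[1.1.2.2] NOT true = false
[1.1.2] true AND false = false
[1.1] false OR false = false
[1] NOT false = true
[2] false → false (antecedent false ⇒ implication holds) = true
[root] true AND true = true
Overall: true → funded

Funded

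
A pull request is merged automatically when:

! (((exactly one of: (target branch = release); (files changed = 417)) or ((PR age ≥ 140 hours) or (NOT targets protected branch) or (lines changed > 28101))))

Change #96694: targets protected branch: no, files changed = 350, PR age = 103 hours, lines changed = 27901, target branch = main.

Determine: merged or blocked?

Blocked

Atomic conditions:
  target branch = release: main == release is false
  files changed = 417: 350 == 417 is false
  PR age ≥ 140 hours: 103 ≥ 140 is false
  NOT targets protected branch: no → true
  lines changed > 28101: 27901 > 28101 is false
Combine:
[1.1] exactly-one(false, false) = false
[1.2] false OR true OR false = true
[1] false OR true = true
[root] NOT true = false
Overall: false → blocked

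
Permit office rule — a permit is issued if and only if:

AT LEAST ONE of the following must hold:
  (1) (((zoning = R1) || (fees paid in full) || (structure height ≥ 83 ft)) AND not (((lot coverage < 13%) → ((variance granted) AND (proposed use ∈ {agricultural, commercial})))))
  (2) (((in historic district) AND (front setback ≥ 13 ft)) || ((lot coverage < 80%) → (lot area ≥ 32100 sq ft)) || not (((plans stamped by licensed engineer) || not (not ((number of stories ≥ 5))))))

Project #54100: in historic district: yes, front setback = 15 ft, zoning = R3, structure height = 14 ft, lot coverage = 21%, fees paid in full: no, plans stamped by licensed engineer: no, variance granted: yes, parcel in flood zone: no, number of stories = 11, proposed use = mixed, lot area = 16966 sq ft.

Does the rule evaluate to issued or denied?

Issued

Atomic conditions:
  zoning = R1: R3 == R1 is false
  fees paid in full: no → false
  structure height ≥ 83 ft: 14 ≥ 83 is false
  lot coverage < 13%: 21 < 13 is false
  variance granted: yes → true
  proposed use ∈ {agricultural, commercial}: mixed is not in the set → false
  in historic district: yes → true
  front setback ≥ 13 ft: 15 ≥ 13 is true
  lot coverage < 80%: 21 < 80 is true
  lot area ≥ 32100 sq ft: 16966 ≥ 32100 is false
  plans stamped by licensed engineer: no → false
  number of stories ≥ 5: 11 ≥ 5 is true
Combine:
[1.1] false OR false OR false = false
[1.2.1.2] true AND false = false
[1.2.1] false → false (antecedent false ⇒ implication holds) = true
[1.2] NOT true = false
[1] false AND false = false
[2.1] true AND true = true
[2.2] true → false = false
[2.3.1.2.1] NOT true = false
[2.3.1.2] NOT false = true
[2.3.1] false OR true = true
[2.3] NOT true = false
[2] true OR false OR false = true
[root] false OR true = true
Overall: true → issued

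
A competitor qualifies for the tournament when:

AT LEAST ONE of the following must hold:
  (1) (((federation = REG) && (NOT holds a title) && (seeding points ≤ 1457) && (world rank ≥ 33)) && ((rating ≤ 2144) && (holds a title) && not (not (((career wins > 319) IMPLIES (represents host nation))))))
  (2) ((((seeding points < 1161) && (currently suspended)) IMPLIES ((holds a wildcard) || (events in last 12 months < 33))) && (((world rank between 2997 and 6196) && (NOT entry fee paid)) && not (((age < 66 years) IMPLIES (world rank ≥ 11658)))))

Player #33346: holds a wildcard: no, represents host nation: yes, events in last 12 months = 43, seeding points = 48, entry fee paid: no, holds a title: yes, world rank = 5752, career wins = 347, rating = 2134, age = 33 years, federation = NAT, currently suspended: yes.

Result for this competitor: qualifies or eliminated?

Atomic conditions:
  federation = REG: NAT == REG is false
  NOT holds a title: yes → false
  seeding points ≤ 1457: 48 ≤ 1457 is true
  world rank ≥ 33: 5752 ≥ 33 is true
  rating ≤ 2144: 2134 ≤ 2144 is true
  holds a title: yes → true
  career wins > 319: 347 > 319 is true
  represents host nation: yes → true
  seeding points < 1161: 48 < 1161 is true
  currently suspended: yes → true
  holds a wildcard: no → false
  events in last 12 months < 33: 43 < 33 is false
  world rank between 2997 and 6196: 5752 in [2997, 6196] is true
  NOT entry fee paid: no → true
  age < 66 years: 33 < 66 is true
  world rank ≥ 11658: 5752 ≥ 11658 is false
Combine:
[1.1] false AND false AND true AND true = false
[1.2.3.1.1] true → true = true
[1.2.3.1] NOT true = false
[1.2.3] NOT false = true
[1.2] true AND true AND true = true
[1] false AND true = false
[2.1.1] true AND true = true
[2.1.2] false OR false = false
[2.1] true → false = false
[2.2.1] true AND true = true
[2.2.2.1] true → false = false
[2.2.2] NOT false = true
[2.2] true AND true = true
[2] false AND true = false
[root] false OR false = false
Overall: false → eliminated

Eliminated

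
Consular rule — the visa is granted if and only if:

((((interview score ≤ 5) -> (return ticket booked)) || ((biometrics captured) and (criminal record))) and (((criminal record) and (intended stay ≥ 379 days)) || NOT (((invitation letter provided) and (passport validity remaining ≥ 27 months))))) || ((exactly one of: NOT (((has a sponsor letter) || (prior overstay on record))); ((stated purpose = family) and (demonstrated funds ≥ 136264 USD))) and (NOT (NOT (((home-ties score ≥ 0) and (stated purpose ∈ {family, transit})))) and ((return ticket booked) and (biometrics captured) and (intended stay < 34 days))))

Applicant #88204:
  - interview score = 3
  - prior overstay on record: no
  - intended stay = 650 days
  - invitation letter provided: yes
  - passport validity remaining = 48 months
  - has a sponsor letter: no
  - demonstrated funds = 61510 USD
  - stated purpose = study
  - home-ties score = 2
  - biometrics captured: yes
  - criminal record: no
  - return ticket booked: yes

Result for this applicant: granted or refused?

Refused

Atomic conditions:
  interview score ≤ 5: 3 ≤ 5 is true
  return ticket booked: yes → true
  biometrics captured: yes → true
  criminal record: no → false
  intended stay ≥ 379 days: 650 ≥ 379 is true
  invitation letter provided: yes → true
  passport validity remaining ≥ 27 months: 48 ≥ 27 is true
  has a sponsor letter: no → false
  prior overstay on record: no → false
  stated purpose = family: study == family is false
  demonstrated funds ≥ 136264 USD: 61510 ≥ 136264 is false
  home-ties score ≥ 0: 2 ≥ 0 is true
  stated purpose ∈ {family, transit}: study is not in the set → false
  intended stay < 34 days: 650 < 34 is false
Combine:
[1.1.1] true → true = true
[1.1.2] true AND false = false
[1.1] true OR false = true
[1.2.1] false AND true = false
[1.2.2.1] true AND true = true
[1.2.2] NOT true = false
[1.2] false OR false = false
[1] true AND false = false
[2.1.1.1] false OR false = false
[2.1.1] NOT false = true
[2.1.2] false AND false = false
[2.1] exactly-one(true, false) = true
[2.2.1.1.1] true AND false = false
[2.2.1.1] NOT false = true
[2.2.1] NOT true = false
[2.2.2] true AND true AND false = false
[2.2] false AND false = false
[2] true AND false = false
[root] false OR false = false
Overall: false → refused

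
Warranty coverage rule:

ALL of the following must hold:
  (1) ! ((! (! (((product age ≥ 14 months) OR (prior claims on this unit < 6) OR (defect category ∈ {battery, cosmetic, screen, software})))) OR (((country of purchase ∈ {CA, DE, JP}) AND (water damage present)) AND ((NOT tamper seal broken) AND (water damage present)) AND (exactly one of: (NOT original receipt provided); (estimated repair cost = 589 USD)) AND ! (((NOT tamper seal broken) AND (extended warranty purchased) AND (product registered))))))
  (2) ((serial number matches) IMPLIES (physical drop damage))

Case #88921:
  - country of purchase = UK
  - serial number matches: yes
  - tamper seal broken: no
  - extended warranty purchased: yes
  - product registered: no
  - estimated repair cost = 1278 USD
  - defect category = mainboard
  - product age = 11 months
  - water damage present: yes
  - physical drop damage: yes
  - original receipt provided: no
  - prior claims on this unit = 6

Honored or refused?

Honored

Atomic conditions:
  product age ≥ 14 months: 11 ≥ 14 is false
  prior claims on this unit < 6: 6 < 6 is false
  defect category ∈ {battery, cosmetic, screen, software}: mainboard is not in the set → false
  country of purchase ∈ {CA, DE, JP}: UK is not in the set → false
  water damage present: yes → true
  NOT tamper seal broken: no → true
  NOT original receipt provided: no → true
  estimated repair cost = 589 USD: 1278 == 589 is false
  extended warranty purchased: yes → true
  product registered: no → false
  serial number matches: yes → true
  physical drop damage: yes → true
Combine:
[1.1.1.1.1] false OR false OR false = false
[1.1.1.1] NOT false = true
[1.1.1] NOT true = false
[1.1.2.1] false AND true = false
[1.1.2.2] true AND true = true
[1.1.2.3] exactly-one(true, false) = true
[1.1.2.4.1] true AND true AND false = false
[1.1.2.4] NOT false = true
[1.1.2] false AND true AND true AND true = false
[1.1] false OR false = false
[1] NOT false = true
[2] true → true = true
[root] true AND true = true
Overall: true → honored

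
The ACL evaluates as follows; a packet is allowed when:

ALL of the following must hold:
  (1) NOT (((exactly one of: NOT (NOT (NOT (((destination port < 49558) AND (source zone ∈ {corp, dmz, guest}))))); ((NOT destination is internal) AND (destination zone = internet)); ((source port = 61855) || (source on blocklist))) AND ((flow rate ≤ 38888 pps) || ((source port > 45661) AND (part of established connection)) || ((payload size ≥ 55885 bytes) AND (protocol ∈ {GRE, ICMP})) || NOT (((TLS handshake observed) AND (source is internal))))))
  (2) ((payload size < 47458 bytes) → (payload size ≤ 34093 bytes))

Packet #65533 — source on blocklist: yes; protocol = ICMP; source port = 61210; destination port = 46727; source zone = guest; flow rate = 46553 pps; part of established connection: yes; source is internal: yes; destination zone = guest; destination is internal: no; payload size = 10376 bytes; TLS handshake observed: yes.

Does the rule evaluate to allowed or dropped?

Dropped

Atomic conditions:
  destination port < 49558: 46727 < 49558 is true
  source zone ∈ {corp, dmz, guest}: guest is in the set → true
  NOT destination is internal: no → true
  destination zone = internet: guest == internet is false
  source port = 61855: 61210 == 61855 is false
  source on blocklist: yes → true
  flow rate ≤ 38888 pps: 46553 ≤ 38888 is false
  source port > 45661: 61210 > 45661 is true
  part of established connection: yes → true
  payload size ≥ 55885 bytes: 10376 ≥ 55885 is false
  protocol ∈ {GRE, ICMP}: ICMP is in the set → true
  TLS handshake observed: yes → true
  source is internal: yes → true
  payload size < 47458 bytes: 10376 < 47458 is true
  payload size ≤ 34093 bytes: 10376 ≤ 34093 is true
Combine:
[1.1.1.1.1.1.1] true AND true = true
[1.1.1.1.1.1] NOT true = false
[1.1.1.1.1] NOT false = true
[1.1.1.1] NOT true = false
[1.1.1.2] true AND false = false
[1.1.1.3] false OR true = true
[1.1.1] exactly-one(false, false, true) = true
[1.1.2.2] true AND true = true
[1.1.2.3] false AND true = false
[1.1.2.4.1] true AND true = true
[1.1.2.4] NOT true = false
[1.1.2] false OR true OR false OR false = true
[1.1] true AND true = true
[1] NOT true = false
[2] true → true = true
[root] false AND true = false
Overall: false → dropped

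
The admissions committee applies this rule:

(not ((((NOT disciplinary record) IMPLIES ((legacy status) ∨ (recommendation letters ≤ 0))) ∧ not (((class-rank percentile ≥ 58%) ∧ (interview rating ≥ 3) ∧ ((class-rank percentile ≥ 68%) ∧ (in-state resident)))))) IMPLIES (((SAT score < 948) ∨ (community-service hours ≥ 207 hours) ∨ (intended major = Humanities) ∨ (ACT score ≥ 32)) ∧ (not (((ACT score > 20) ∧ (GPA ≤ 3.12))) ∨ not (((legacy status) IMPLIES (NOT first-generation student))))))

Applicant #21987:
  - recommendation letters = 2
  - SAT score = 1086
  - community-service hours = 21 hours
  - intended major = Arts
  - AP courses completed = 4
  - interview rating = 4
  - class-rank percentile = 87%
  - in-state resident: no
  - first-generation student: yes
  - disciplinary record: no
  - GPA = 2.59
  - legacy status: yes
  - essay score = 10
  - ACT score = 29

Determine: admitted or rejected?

Admitted

Atomic conditions:
  NOT disciplinary record: no → true
  legacy status: yes → true
  recommendation letters ≤ 0: 2 ≤ 0 is false
  class-rank percentile ≥ 58%: 87 ≥ 58 is true
  interview rating ≥ 3: 4 ≥ 3 is true
  class-rank percentile ≥ 68%: 87 ≥ 68 is true
  in-state resident: no → false
  SAT score < 948: 1086 < 948 is false
  community-service hours ≥ 207 hours: 21 ≥ 207 is false
  intended major = Humanities: Arts == Humanities is false
  ACT score ≥ 32: 29 ≥ 32 is false
  ACT score > 20: 29 > 20 is true
  GPA ≤ 3.12: 2.59 ≤ 3.12 is true
  NOT first-generation student: yes → false
Combine:
[1.1.1.2] true OR false = true
[1.1.1] true → true = true
[1.1.2.1.3] true AND false = false
[1.1.2.1] true AND true AND false = false
[1.1.2] NOT false = true
[1.1] true AND true = true
[1] NOT true = false
[2.1] false OR false OR false OR false = false
[2.2.1.1] true AND true = true
[2.2.1] NOT true = false
[2.2.2.1] true → false = false
[2.2.2] NOT false = true
[2.2] false OR true = true
[2] false AND true = false
[root] false → false (antecedent false ⇒ implication holds) = true
Overall: true → admitted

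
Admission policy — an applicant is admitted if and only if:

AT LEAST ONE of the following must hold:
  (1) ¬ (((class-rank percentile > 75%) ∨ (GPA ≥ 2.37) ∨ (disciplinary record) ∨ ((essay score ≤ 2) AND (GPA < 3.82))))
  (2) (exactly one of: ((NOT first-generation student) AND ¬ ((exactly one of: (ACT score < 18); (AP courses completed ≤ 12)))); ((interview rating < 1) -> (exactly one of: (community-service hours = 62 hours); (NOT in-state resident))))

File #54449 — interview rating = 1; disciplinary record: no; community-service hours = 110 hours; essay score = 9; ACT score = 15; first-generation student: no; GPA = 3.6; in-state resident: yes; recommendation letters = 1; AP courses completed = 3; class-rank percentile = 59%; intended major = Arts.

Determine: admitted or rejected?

Atomic conditions:
  class-rank percentile > 75%: 59 > 75 is false
  GPA ≥ 2.37: 3.6 ≥ 2.37 is true
  disciplinary record: no → false
  essay score ≤ 2: 9 ≤ 2 is false
  GPA < 3.82: 3.6 < 3.82 is true
  NOT first-generation student: no → true
  ACT score < 18: 15 < 18 is true
  AP courses completed ≤ 12: 3 ≤ 12 is true
  interview rating < 1: 1 < 1 is false
  community-service hours = 62 hours: 110 == 62 is false
  NOT in-state resident: yes → false
Combine:
[1.1.4] false AND true = false
[1.1] false OR true OR false OR false = true
[1] NOT true = false
[2.1.2.1] exactly-one(true, true) = false
[2.1.2] NOT false = true
[2.1] true AND true = true
[2.2.2] exactly-one(false, false) = false
[2.2] false → false (antecedent false ⇒ implication holds) = true
[2] exactly-one(true, true) = false
[root] false OR false = false
Overall: false → rejected

Rejected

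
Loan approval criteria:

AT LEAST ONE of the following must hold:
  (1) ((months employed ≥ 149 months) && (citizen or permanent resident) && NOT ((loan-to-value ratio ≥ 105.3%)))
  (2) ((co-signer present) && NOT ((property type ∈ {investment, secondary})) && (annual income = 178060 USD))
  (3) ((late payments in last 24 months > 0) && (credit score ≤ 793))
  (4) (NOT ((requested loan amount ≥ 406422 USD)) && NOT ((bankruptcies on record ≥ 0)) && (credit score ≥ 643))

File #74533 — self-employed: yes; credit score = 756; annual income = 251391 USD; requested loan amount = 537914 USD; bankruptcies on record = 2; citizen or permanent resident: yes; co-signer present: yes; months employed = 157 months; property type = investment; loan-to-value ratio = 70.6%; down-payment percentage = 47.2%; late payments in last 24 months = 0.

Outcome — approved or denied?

Approved

Atomic conditions:
  months employed ≥ 149 months: 157 ≥ 149 is true
  citizen or permanent resident: yes → true
  loan-to-value ratio ≥ 105.3%: 70.6 ≥ 105.3 is false
  co-signer present: yes → true
  property type ∈ {investment, secondary}: investment is in the set → true
  annual income = 178060 USD: 251391 == 178060 is false
  late payments in last 24 months > 0: 0 > 0 is false
  credit score ≤ 793: 756 ≤ 793 is true
  requested loan amount ≥ 406422 USD: 537914 ≥ 406422 is true
  bankruptcies on record ≥ 0: 2 ≥ 0 is true
  credit score ≥ 643: 756 ≥ 643 is true
Combine:
[1.3] NOT false = true
[1] true AND true AND true = true
[2.2] NOT true = false
[2] true AND false AND false = false
[3] false AND true = false
[4.1] NOT true = false
[4.2] NOT true = false
[4] false AND false AND true = false
[root] true OR false OR false OR false = true
Overall: true → approved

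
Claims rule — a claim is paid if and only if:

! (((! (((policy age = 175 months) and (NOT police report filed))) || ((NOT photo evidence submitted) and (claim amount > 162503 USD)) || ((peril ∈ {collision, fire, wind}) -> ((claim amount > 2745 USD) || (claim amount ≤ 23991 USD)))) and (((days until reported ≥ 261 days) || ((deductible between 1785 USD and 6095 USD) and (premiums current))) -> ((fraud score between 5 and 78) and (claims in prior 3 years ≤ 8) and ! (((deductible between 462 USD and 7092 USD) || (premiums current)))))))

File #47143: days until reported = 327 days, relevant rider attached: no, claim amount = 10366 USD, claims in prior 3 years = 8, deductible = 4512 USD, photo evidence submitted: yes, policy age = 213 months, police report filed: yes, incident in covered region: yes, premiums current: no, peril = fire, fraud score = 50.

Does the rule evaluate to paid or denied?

Atomic conditions:
  policy age = 175 months: 213 == 175 is false
  NOT police report filed: yes → false
  NOT photo evidence submitted: yes → false
  claim amount > 162503 USD: 10366 > 162503 is false
  peril ∈ {collision, fire, wind}: fire is in the set → true
  claim amount > 2745 USD: 10366 > 2745 is true
  claim amount ≤ 23991 USD: 10366 ≤ 23991 is true
  days until reported ≥ 261 days: 327 ≥ 261 is true
  deductible between 1785 USD and 6095 USD: 4512 in [1785, 6095] is true
  premiums current: no → false
  fraud score between 5 and 78: 50 in [5, 78] is true
  claims in prior 3 years ≤ 8: 8 ≤ 8 is true
  deductible between 462 USD and 7092 USD: 4512 in [462, 7092] is true
Combine:
[1.1.1.1] false AND false = false
[1.1.1] NOT false = true
[1.1.2] false AND false = false
[1.1.3.2] true OR true = true
[1.1.3] true → true = true
[1.1] true OR false OR true = true
[1.2.1.2] true AND false = false
[1.2.1] true OR false = true
[1.2.2.3.1] true OR false = true
[1.2.2.3] NOT true = false
[1.2.2] true AND true AND false = false
[1.2] true → false = false
[1] true AND false = false
[root] NOT false = true
Overall: true → paid

Paid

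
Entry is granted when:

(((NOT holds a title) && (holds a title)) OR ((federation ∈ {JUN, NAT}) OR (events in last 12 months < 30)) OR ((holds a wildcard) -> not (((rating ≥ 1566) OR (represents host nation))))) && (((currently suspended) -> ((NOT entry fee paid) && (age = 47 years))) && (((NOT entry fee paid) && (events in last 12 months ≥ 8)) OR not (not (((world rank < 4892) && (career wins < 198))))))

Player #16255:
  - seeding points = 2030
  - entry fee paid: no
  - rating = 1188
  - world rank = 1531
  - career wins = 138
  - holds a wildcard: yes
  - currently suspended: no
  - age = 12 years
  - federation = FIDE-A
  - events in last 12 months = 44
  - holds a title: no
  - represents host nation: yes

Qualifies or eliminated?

Atomic conditions:
  NOT holds a title: no → true
  holds a title: no → false
  federation ∈ {JUN, NAT}: FIDE-A is not in the set → false
  events in last 12 months < 30: 44 < 30 is false
  holds a wildcard: yes → true
  rating ≥ 1566: 1188 ≥ 1566 is false
  represents host nation: yes → true
  currently suspended: no → false
  NOT entry fee paid: no → true
  age = 47 years: 12 == 47 is false
  events in last 12 months ≥ 8: 44 ≥ 8 is true
  world rank < 4892: 1531 < 4892 is true
  career wins < 198: 138 < 198 is true
Combine:
[1.1] true AND false = false
[1.2] false OR false = false
[1.3.2.1] false OR true = true
[1.3.2] NOT true = false
[1.3] true → false = false
[1] false OR false OR false = false
[2.1.2] true AND false = false
[2.1] false → false (antecedent false ⇒ implication holds) = true
[2.2.1] true AND true = true
[2.2.2.1.1] true AND true = true
[2.2.2.1] NOT true = false
[2.2.2] NOT false = true
[2.2] true OR true = true
[2] true AND true = true
[root] false AND true = false
Overall: false → eliminated

Eliminated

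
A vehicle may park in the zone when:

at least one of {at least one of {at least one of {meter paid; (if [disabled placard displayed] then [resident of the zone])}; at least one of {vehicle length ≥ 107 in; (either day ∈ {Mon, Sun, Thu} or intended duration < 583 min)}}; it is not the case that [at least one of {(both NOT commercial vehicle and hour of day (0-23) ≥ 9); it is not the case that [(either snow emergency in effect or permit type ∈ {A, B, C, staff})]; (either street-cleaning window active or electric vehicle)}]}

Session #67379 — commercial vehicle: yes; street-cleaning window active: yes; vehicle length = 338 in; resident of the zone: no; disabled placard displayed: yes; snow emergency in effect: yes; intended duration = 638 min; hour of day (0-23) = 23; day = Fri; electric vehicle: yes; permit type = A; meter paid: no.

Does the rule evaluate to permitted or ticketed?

Atomic conditions:
  meter paid: no → false
  disabled placard displayed: yes → true
  resident of the zone: no → false
  vehicle length ≥ 107 in: 338 ≥ 107 is true
  day ∈ {Mon, Sun, Thu}: Fri is not in the set → false
  intended duration < 583 min: 638 < 583 is false
  NOT commercial vehicle: yes → false
  hour of day (0-23) ≥ 9: 23 ≥ 9 is true
  snow emergency in effect: yes → true
  permit type ∈ {A, B, C, staff}: A is in the set → true
  street-cleaning window active: yes → true
  electric vehicle: yes → true
Combine:
[1.1.2] true → false = false
[1.1] false OR false = false
[1.2.2] false OR false = false
[1.2] true OR false = true
[1] false OR true = true
[2.1.1] false AND true = false
[2.1.2.1] true OR true = true
[2.1.2] NOT true = false
[2.1.3] true OR true = true
[2.1] false OR false OR true = true
[2] NOT true = false
[root] true OR false = true
Overall: true → permitted

Permitted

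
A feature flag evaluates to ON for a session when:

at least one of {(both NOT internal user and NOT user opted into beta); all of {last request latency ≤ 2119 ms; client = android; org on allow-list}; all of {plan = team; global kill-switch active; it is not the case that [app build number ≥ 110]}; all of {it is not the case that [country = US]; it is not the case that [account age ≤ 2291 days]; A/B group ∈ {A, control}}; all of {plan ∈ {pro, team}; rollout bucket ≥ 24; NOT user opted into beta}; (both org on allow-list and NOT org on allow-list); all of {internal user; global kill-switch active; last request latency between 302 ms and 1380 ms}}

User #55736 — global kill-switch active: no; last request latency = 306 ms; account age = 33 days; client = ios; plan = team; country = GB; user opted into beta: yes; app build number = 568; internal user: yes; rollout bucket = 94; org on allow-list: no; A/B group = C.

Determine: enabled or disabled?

Disabled

Atomic conditions:
  NOT internal user: yes → false
  NOT user opted into beta: yes → false
  last request latency ≤ 2119 ms: 306 ≤ 2119 is true
  client = android: ios == android is false
  org on allow-list: no → false
  plan = team: team == team is true
  global kill-switch active: no → false
  app build number ≥ 110: 568 ≥ 110 is true
  country = US: GB == US is false
  account age ≤ 2291 days: 33 ≤ 2291 is true
  A/B group ∈ {A, control}: C is not in the set → false
  plan ∈ {pro, team}: team is in the set → true
  rollout bucket ≥ 24: 94 ≥ 24 is true
  NOT org on allow-list: no → true
  internal user: yes → true
  last request latency between 302 ms and 1380 ms: 306 in [302, 1380] is true
Combine:
[1] false AND false = false
[2] true AND false AND false = false
[3.3] NOT true = false
[3] true AND false AND false = false
[4.1] NOT false = true
[4.2] NOT true = false
[4] true AND false AND false = false
[5] true AND true AND false = false
[6] false AND true = false
[7] true AND false AND true = false
[root] false OR false OR false OR false OR false OR false OR false = false
Overall: false → disabled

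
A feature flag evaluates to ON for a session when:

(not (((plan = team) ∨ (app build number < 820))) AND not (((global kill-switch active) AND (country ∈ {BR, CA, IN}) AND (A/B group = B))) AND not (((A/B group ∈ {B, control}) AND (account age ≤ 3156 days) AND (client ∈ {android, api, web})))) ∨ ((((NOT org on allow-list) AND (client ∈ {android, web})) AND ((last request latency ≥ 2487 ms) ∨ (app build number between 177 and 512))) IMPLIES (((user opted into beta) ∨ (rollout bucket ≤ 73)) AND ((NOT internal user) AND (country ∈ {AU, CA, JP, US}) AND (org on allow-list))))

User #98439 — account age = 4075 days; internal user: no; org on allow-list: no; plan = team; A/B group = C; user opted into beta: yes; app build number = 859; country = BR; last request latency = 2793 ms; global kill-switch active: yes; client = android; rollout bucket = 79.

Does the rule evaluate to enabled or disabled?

Disabled

Atomic conditions:
  plan = team: team == team is true
  app build number < 820: 859 < 820 is false
  global kill-switch active: yes → true
  country ∈ {BR, CA, IN}: BR is in the set → true
  A/B group = B: C == B is false
  A/B group ∈ {B, control}: C is not in the set → false
  account age ≤ 3156 days: 4075 ≤ 3156 is false
  client ∈ {android, api, web}: android is in the set → true
  NOT org on allow-list: no → true
  client ∈ {android, web}: android is in the set → true
  last request latency ≥ 2487 ms: 2793 ≥ 2487 is true
  app build number between 177 and 512: 859 in [177, 512] is false
  user opted into beta: yes → true
  rollout bucket ≤ 73: 79 ≤ 73 is false
  NOT internal user: no → true
  country ∈ {AU, CA, JP, US}: BR is not in the set → false
  org on allow-list: no → false
Combine:
[1.1.1] true OR false = true
[1.1] NOT true = false
[1.2.1] true AND true AND false = false
[1.2] NOT false = true
[1.3.1] false AND false AND true = false
[1.3] NOT false = true
[1] false AND true AND true = false
[2.1.1] true AND true = true
[2.1.2] true OR false = true
[2.1] true AND true = true
[2.2.1] true OR false = true
[2.2.2] true AND false AND false = false
[2.2] true AND false = false
[2] true → false = false
[root] false OR false = false
Overall: false → disabled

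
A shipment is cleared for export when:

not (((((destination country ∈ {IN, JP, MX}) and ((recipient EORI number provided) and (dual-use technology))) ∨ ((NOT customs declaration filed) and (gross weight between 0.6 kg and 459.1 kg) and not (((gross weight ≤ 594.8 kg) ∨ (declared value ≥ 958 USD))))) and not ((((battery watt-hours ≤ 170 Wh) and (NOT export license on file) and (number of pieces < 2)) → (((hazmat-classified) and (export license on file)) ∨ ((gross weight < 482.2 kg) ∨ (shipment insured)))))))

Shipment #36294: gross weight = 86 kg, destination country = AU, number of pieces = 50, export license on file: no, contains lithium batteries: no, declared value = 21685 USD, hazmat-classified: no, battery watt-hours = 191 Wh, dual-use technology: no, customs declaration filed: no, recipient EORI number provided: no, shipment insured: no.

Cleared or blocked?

Atomic conditions:
  destination country ∈ {IN, JP, MX}: AU is not in the set → false
  recipient EORI number provided: no → false
  dual-use technology: no → false
  NOT customs declaration filed: no → true
  gross weight between 0.6 kg and 459.1 kg: 86 in [0.6, 459.1] is true
  gross weight ≤ 594.8 kg: 86 ≤ 594.8 is true
  declared value ≥ 958 USD: 21685 ≥ 958 is true
  battery watt-hours ≤ 170 Wh: 191 ≤ 170 is false
  NOT export license on file: no → true
  number of pieces < 2: 50 < 2 is false
  hazmat-classified: no → false
  export license on file: no → false
  gross weight < 482.2 kg: 86 < 482.2 is true
  shipment insured: no → false
Combine:
[1.1.1.2] false AND false = false
[1.1.1] false AND false = false
[1.1.2.3.1] true OR true = true
[1.1.2.3] NOT true = false
[1.1.2] true AND true AND false = false
[1.1] false OR false = false
[1.2.1.1] false AND true AND false = false
[1.2.1.2.1] false AND false = false
[1.2.1.2.2] true OR false = true
[1.2.1.2] false OR true = true
[1.2.1] false → true (antecedent false ⇒ implication holds) = true
[1.2] NOT true = false
[1] false AND false = false
[root] NOT false = true
Overall: true → cleared

Cleared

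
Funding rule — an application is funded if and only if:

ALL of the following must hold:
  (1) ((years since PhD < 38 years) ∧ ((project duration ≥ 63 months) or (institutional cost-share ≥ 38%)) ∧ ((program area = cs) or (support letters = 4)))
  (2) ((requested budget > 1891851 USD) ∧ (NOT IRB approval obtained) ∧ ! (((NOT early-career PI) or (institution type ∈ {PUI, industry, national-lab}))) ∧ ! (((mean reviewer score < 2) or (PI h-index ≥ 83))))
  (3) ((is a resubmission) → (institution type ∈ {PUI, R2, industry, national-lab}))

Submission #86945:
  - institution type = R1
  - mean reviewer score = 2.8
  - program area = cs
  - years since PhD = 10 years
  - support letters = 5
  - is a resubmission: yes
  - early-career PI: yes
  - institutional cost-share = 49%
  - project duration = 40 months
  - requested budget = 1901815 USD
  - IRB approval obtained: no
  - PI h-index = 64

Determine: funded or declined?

Atomic conditions:
  years since PhD < 38 years: 10 < 38 is true
  project duration ≥ 63 months: 40 ≥ 63 is false
  institutional cost-share ≥ 38%: 49 ≥ 38 is true
  program area = cs: cs == cs is true
  support letters = 4: 5 == 4 is false
  requested budget > 1891851 USD: 1901815 > 1891851 is true
  NOT IRB approval obtained: no → true
  NOT early-career PI: yes → false
  institution type ∈ {PUI, industry, national-lab}: R1 is not in the set → false
  mean reviewer score < 2: 2.8 < 2 is false
  PI h-index ≥ 83: 64 ≥ 83 is false
  is a resubmission: yes → true
  institution type ∈ {PUI, R2, industry, national-lab}: R1 is not in the set → false
Combine:
[1.2] false OR true = true
[1.3] true OR false = true
[1] true AND true AND true = true
[2.3.1] false OR false = false
[2.3] NOT false = true
[2.4.1] false OR false = false
[2.4] NOT false = true
[2] true AND true AND true AND true = true
[3] true → false = false
[root] true AND true AND false = false
Overall: false → declined

Declined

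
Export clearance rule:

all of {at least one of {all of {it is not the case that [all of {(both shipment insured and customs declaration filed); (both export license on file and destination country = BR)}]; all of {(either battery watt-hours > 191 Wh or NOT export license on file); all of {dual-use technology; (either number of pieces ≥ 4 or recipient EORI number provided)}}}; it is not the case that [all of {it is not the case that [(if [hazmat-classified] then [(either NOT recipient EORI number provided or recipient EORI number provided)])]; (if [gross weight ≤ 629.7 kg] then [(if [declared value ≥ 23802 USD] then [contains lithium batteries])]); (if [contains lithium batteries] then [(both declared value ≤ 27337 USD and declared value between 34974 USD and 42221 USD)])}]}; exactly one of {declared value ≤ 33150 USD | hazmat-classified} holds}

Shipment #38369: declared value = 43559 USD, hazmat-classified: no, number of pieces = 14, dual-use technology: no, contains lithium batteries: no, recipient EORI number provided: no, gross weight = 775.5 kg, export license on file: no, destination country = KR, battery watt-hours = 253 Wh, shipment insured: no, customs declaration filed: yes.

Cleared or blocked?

Atomic conditions:
  shipment insured: no → false
  customs declaration filed: yes → true
  export license on file: no → false
  destination country = BR: KR == BR is false
  battery watt-hours > 191 Wh: 253 > 191 is true
  NOT export license on file: no → true
  dual-use technology: no → false
  number of pieces ≥ 4: 14 ≥ 4 is true
  recipient EORI number provided: no → false
  hazmat-classified: no → false
  NOT recipient EORI number provided: no → true
  gross weight ≤ 629.7 kg: 775.5 ≤ 629.7 is false
  declared value ≥ 23802 USD: 43559 ≥ 23802 is true
  contains lithium batteries: no → false
  declared value ≤ 27337 USD: 43559 ≤ 27337 is false
  declared value between 34974 USD and 42221 USD: 43559 in [34974, 42221] is false
  declared value ≤ 33150 USD: 43559 ≤ 33150 is false
Combine:
[1.1.1.1.1] false AND true = false
[1.1.1.1.2] false AND false = false
[1.1.1.1] false AND false = false
[1.1.1] NOT false = true
[1.1.2.1] true OR true = true
[1.1.2.2.2] true OR false = true
[1.1.2.2] false AND true = false
[1.1.2] true AND false = false
[1.1] true AND false = false
[1.2.1.1.1.2] true OR false = true
[1.2.1.1.1] false → true (antecedent false ⇒ implication holds) = true
[1.2.1.1] NOT true = false
[1.2.1.2.2] true → false = false
[1.2.1.2] false → false (antecedent false ⇒ implication holds) = true
[1.2.1.3.2] false AND false = false
[1.2.1.3] false → false (antecedent false ⇒ implication holds) = true
[1.2.1] false AND true AND true = false
[1.2] NOT false = true
[1] false OR true = true
[2] exactly-one(false, false) = false
[root] true AND false = false
Overall: false → blocked

Blocked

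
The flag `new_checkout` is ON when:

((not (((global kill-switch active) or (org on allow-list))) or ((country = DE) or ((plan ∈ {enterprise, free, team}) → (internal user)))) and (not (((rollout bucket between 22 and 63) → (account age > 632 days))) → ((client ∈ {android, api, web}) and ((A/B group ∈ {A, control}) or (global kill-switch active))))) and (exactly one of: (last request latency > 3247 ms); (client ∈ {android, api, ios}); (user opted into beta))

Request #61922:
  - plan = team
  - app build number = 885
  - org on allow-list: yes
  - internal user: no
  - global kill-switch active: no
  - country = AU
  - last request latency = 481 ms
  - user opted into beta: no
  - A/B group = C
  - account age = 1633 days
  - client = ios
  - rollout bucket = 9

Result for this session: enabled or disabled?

Atomic conditions:
  global kill-switch active: no → false
  org on allow-list: yes → true
  country = DE: AU == DE is false
  plan ∈ {enterprise, free, team}: team is in the set → true
  internal user: no → false
  rollout bucket between 22 and 63: 9 in [22, 63] is false
  account age > 632 days: 1633 > 632 is true
  client ∈ {android, api, web}: ios is not in the set → false
  A/B group ∈ {A, control}: C is not in the set → false
  last request latency > 3247 ms: 481 > 3247 is false
  client ∈ {android, api, ios}: ios is in the set → true
  user opted into beta: no → false
Combine:
[1.1.1.1] false OR true = true
[1.1.1] NOT true = false
[1.1.2.2] true → false = false
[1.1.2] false OR false = false
[1.1] false OR false = false
[1.2.1.1] false → true (antecedent false ⇒ implication holds) = true
[1.2.1] NOT true = false
[1.2.2.2] false OR false = false
[1.2.2] false AND false = false
[1.2] false → false (antecedent false ⇒ implication holds) = true
[1] false AND true = false
[2] exactly-one(false, true, false) = true
[root] false AND true = false
Overall: false → disabled

Disabled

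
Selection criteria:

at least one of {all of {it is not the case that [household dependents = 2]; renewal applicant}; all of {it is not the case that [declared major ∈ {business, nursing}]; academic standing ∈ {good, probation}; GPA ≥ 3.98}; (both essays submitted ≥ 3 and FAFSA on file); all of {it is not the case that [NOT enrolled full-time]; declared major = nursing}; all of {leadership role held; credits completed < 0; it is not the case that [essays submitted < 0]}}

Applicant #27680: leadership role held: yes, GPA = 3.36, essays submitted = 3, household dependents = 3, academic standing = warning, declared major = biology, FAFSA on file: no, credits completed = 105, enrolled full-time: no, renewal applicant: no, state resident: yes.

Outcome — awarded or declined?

Atomic conditions:
  household dependents = 2: 3 == 2 is false
  renewal applicant: no → false
  declared major ∈ {business, nursing}: biology is not in the set → false
  academic standing ∈ {good, probation}: warning is not in the set → false
  GPA ≥ 3.98: 3.36 ≥ 3.98 is false
  essays submitted ≥ 3: 3 ≥ 3 is true
  FAFSA on file: no → false
  NOT enrolled full-time: no → true
  declared major = nursing: biology == nursing is false
  leadership role held: yes → true
  credits completed < 0: 105 < 0 is false
  essays submitted < 0: 3 < 0 is false
Combine:
[1.1] NOT false = true
[1] true AND false = false
[2.1] NOT false = true
[2] true AND false AND false = false
[3] true AND false = false
[4.1] NOT true = false
[4] false AND false = false
[5.3] NOT false = true
[5] true AND false AND true = false
[root] false OR false OR false OR false OR false = false
Overall: false → declined

Declined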